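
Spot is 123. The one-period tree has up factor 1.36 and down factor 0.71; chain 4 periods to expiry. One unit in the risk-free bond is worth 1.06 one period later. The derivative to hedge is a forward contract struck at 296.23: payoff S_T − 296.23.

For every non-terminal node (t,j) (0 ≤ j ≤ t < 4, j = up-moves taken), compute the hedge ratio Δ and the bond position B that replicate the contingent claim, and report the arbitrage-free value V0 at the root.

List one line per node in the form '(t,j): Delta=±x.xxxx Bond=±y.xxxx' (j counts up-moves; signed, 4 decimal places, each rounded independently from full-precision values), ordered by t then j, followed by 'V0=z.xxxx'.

(0,0): Delta=1.0000 Bond=-234.6419
(1,0): Delta=1.0000 Bond=-248.7204
(1,1): Delta=1.0000 Bond=-248.7204
(2,0): Delta=1.0000 Bond=-263.6436
(2,1): Delta=1.0000 Bond=-263.6436
(2,2): Delta=1.0000 Bond=-263.6436
(3,0): Delta=1.0000 Bond=-279.4623
(3,1): Delta=1.0000 Bond=-279.4623
(3,2): Delta=1.0000 Bond=-279.4623
(3,3): Delta=1.0000 Bond=-279.4623
V0=-111.6419

Under the risk-neutral measure, an up-move has probability p* = (R−d)/(u−d) = 0.5385 and values discount at R = 1.06.
Terminal values V(4,·): V(4,0)=-264.9736, V(4,1)=-236.3586, V(4,2)=-181.5468, V(4,3)=-76.5552, V(4,4)=124.5555
(3,0): S=44.0231. Δ = (V_up−V_dn)/(S_up−S_dn) = (-236.3586−-264.9736)/(59.8714−31.2564) = 1.0000. V = [p*·-236.3586 + (1−p*)·-264.9736]/1.06 = -235.4392. B = V − Δ·S = -279.4623.
(3,1): S=84.3258. Δ = (V_up−V_dn)/(S_up−S_dn) = (-181.5468−-236.3586)/(114.6832−59.8714) = 1.0000. V = [p*·-181.5468 + (1−p*)·-236.3586]/1.06 = -195.1364. B = V − Δ·S = -279.4623.
(3,2): S=161.5256. Δ = (V_up−V_dn)/(S_up−S_dn) = (-76.5552−-181.5468)/(219.6748−114.6832) = 1.0000. V = [p*·-76.5552 + (1−p*)·-181.5468]/1.06 = -117.9367. B = V − Δ·S = -279.4623.
(3,3): S=309.4011. Δ = (V_up−V_dn)/(S_up−S_dn) = (124.5555−-76.5552)/(420.7855−219.6748) = 1.0000. V = [p*·124.5555 + (1−p*)·-76.5552]/1.06 = 29.9388. B = V − Δ·S = -279.4623.
(2,0): S=62.0043. Δ = (V_up−V_dn)/(S_up−S_dn) = (-195.1364−-235.4392)/(84.3258−44.0231) = 1.0000. V = [p*·-195.1364 + (1−p*)·-235.4392]/1.06 = -201.6393. B = V − Δ·S = -263.6436.
(2,1): S=118.7688. Δ = (V_up−V_dn)/(S_up−S_dn) = (-117.9367−-195.1364)/(161.5256−84.3258) = 1.0000. V = [p*·-117.9367 + (1−p*)·-195.1364]/1.06 = -144.8748. B = V − Δ·S = -263.6436.
(2,2): S=227.5008. Δ = (V_up−V_dn)/(S_up−S_dn) = (29.9388−-117.9367)/(309.4011−161.5256) = 1.0000. V = [p*·29.9388 + (1−p*)·-117.9367]/1.06 = -36.1428. B = V − Δ·S = -263.6436.
(1,0): S=87.3300. Δ = (V_up−V_dn)/(S_up−S_dn) = (-144.8748−-201.6393)/(118.7688−62.0043) = 1.0000. V = [p*·-144.8748 + (1−p*)·-201.6393]/1.06 = -161.3904. B = V − Δ·S = -248.7204.
(1,1): S=167.2800. Δ = (V_up−V_dn)/(S_up−S_dn) = (-36.1428−-144.8748)/(227.5008−118.7688) = 1.0000. V = [p*·-36.1428 + (1−p*)·-144.8748]/1.06 = -81.4404. B = V − Δ·S = -248.7204.
(0,0): S=123.0000. Δ = (V_up−V_dn)/(S_up−S_dn) = (-81.4404−-161.3904)/(167.2800−87.3300) = 1.0000. V = [p*·-81.4404 + (1−p*)·-161.3904]/1.06 = -111.6419. B = V − Δ·S = -234.6419.
Check: Δ(0,0)·S0 + B(0,0) = -111.6419 = V0.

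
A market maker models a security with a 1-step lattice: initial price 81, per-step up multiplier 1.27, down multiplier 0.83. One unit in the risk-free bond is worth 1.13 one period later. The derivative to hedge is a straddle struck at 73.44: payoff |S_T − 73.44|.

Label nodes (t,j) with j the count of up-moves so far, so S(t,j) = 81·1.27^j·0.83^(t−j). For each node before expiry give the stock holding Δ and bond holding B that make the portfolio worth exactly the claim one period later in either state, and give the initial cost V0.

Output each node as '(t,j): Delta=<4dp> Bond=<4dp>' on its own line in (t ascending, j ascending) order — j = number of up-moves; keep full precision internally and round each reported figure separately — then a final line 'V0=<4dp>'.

No-arbitrage ⇒ martingale measure with p* = (R−d)/(u−d) = 0.6818.
Payoff layer (t=1): V(1,0)=6.2100, V(1,1)=29.4300
(0,0): S=81.0000. Δ = (V_up−V_dn)/(S_up−S_dn) = (29.4300−6.2100)/(102.8700−67.2300) = 0.6515. V = [p*·29.4300 + (1−p*)·6.2100]/1.13 = 19.5060. B = V − Δ·S = -33.2667.
Check: Δ(0,0)·S0 + B(0,0) = 19.5060 = V0.

(0,0): Delta=0.6515 Bond=-33.2667
V0=19.5060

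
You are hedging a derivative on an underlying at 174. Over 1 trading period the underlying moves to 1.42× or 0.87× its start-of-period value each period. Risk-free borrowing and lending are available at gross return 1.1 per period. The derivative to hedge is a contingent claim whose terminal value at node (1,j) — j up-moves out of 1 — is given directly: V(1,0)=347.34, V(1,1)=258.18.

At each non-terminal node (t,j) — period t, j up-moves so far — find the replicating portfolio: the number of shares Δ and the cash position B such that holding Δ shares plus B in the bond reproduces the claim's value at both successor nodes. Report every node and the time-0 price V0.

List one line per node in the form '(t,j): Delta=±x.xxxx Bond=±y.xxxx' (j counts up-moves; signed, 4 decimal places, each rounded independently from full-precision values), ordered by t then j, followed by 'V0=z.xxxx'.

(0,0): Delta=-0.9317 Bond=443.9772
V0=281.8681

The replicating-portfolio and risk-neutral prices coincide; use p* = (1.1−0.87)/(1.42−0.87) = 0.4182 for the latter.
Terminal payoffs: V(1,0)=347.3400, V(1,1)=258.1800
Node (0,0) S=174.0000: V=(p*·258.1800+(1−p*)·347.3400)/1.1=281.8681; Δ=(258.1800−347.3400)/(247.0800−151.3800)=-0.9317; B=V−Δ·S=443.9772
Each (Δ,B) replicates both successor values, so the strategy is self-financing and V0 is arbitrage-free.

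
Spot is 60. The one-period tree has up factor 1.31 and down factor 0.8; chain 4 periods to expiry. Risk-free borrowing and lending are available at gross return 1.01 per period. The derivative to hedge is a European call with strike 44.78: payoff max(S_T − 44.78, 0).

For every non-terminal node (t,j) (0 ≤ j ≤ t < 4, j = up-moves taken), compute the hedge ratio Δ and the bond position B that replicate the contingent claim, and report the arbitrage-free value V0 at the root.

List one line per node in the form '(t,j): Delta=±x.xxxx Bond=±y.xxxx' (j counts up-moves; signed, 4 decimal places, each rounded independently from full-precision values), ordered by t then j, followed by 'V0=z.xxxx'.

Risk-neutral probability p* = (R−d)/(u−d) = (1.01−0.8)/(1.31−0.8) = 0.4118.
Terminal values V(4,·): V(4,0)=0.0000, V(4,1)=0.0000, V(4,2)=21.1182, V(4,3)=63.1284, V(4,4)=131.9200
(3,0): S=30.7200. Δ = (V_up−V_dn)/(S_up−S_dn) = (0.0000−0.0000)/(40.2432−24.5760) = 0.0000. V = [p*·0.0000 + (1−p*)·0.0000]/1.01 = 0.0000. B = V − Δ·S = 0.0000.
(3,1): S=50.3040. Δ = (V_up−V_dn)/(S_up−S_dn) = (21.1182−0.0000)/(65.8982−40.2432) = 0.8232. V = [p*·21.1182 + (1−p*)·0.0000]/1.01 = 8.6096. B = V − Δ·S = -32.7987.
(3,2): S=82.3728. Δ = (V_up−V_dn)/(S_up−S_dn) = (63.1284−21.1182)/(107.9084−65.8982) = 1.0000. V = [p*·63.1284 + (1−p*)·21.1182]/1.01 = 38.0362. B = V − Δ·S = -44.3366.
(3,3): S=134.8855. Δ = (V_up−V_dn)/(S_up−S_dn) = (131.9200−63.1284)/(176.7000−107.9084) = 1.0000. V = [p*·131.9200 + (1−p*)·63.1284]/1.01 = 90.5488. B = V − Δ·S = -44.3366.
(2,0): S=38.4000. Δ = (V_up−V_dn)/(S_up−S_dn) = (8.6096−0.0000)/(50.3040−30.7200) = 0.4396. V = [p*·8.6096 + (1−p*)·0.0000]/1.01 = 3.5100. B = V − Δ·S = -13.3716.
(2,1): S=62.8800. Δ = (V_up−V_dn)/(S_up−S_dn) = (38.0362−8.6096)/(82.3728−50.3040) = 0.9176. V = [p*·38.0362 + (1−p*)·8.6096]/1.01 = 20.5212. B = V − Δ·S = -37.1778.
(2,2): S=102.9660. Δ = (V_up−V_dn)/(S_up−S_dn) = (90.5488−38.0362)/(134.8855−82.3728) = 1.0000. V = [p*·90.5488 + (1−p*)·38.0362]/1.01 = 59.0683. B = V − Δ·S = -43.8977.
(1,0): S=48.0000. Δ = (V_up−V_dn)/(S_up−S_dn) = (20.5212−3.5100)/(62.8800−38.4000) = 0.6949. V = [p*·20.5212 + (1−p*)·3.5100]/1.01 = 10.4106. B = V − Δ·S = -22.9447.
(1,1): S=78.6000. Δ = (V_up−V_dn)/(S_up−S_dn) = (59.0683−20.5212)/(102.9660−62.8800) = 0.9616. V = [p*·59.0683 + (1−p*)·20.5212]/1.01 = 36.0332. B = V − Δ·S = -39.5493.
(0,0): S=60.0000. Δ = (V_up−V_dn)/(S_up−S_dn) = (36.0332−10.4106)/(78.6000−48.0000) = 0.8373. V = [p*·36.0332 + (1−p*)·10.4106]/1.01 = 20.7535. B = V − Δ·S = -29.4870.
Check: Δ(0,0)·S0 + B(0,0) = 20.7535 = V0.

(0,0): Delta=0.8373 Bond=-29.4870
(1,0): Delta=0.6949 Bond=-22.9447
(1,1): Delta=0.9616 Bond=-39.5493
(2,0): Delta=0.4396 Bond=-13.3716
(2,1): Delta=0.9176 Bond=-37.1778
(2,2): Delta=1.0000 Bond=-43.8977
(3,0): Delta=0.0000 Bond=0.0000
(3,1): Delta=0.8232 Bond=-32.7987
(3,2): Delta=1.0000 Bond=-44.3366
(3,3): Delta=1.0000 Bond=-44.3366
V0=20.7535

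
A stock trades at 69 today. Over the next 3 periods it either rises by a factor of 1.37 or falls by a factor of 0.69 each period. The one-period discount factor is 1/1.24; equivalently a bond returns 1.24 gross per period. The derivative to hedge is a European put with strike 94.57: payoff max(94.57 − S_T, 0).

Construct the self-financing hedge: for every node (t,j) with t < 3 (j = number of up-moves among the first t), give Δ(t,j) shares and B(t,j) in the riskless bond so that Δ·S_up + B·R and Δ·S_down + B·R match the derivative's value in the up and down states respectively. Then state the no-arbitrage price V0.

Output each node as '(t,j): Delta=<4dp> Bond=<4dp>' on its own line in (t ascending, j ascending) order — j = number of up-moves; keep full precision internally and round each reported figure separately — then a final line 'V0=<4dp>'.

(0,0): Delta=-0.2487 Bond=20.7543
(1,0): Delta=-1.0000 Bond=61.5049
(1,1): Delta=-0.1593 Bond=17.2807
(2,0): Delta=-1.0000 Bond=76.2661
(2,1): Delta=-1.0000 Bond=76.2661
(2,2): Delta=-0.0592 Bond=8.4663
V0=3.5943

Risk-neutral probability p* = (R−d)/(u−d) = (1.24−0.69)/(1.37−0.69) = 0.8088.
Terminal payoffs: V(3,0)=71.9029, V(3,1)=49.5643, V(3,2)=5.2108, V(3,3)=0.0000
  t=2,j=0: stock 32.8509 → up 45.0057 (V=49.5643), down 22.6671 (V=71.9029). Price 43.4152; hedge Δ=-1.0000, bond B=76.2661.
  t=2,j=1: stock 65.2257 → up 89.3592 (V=5.2108), down 45.0057 (V=49.5643). Price 11.0404; hedge Δ=-1.0000, bond B=76.2661.
  t=2,j=2: stock 129.5061 → up 177.4234 (V=0.0000), down 89.3592 (V=5.2108). Price 0.8034; hedge Δ=-0.0592, bond B=8.4663.
  t=1,j=0: stock 47.6100 → up 65.2257 (V=11.0404), down 32.8509 (V=43.4152). Price 13.8949; hedge Δ=-1.0000, bond B=61.5049.
  t=1,j=1: stock 94.5300 → up 129.5061 (V=0.8034), down 65.2257 (V=11.0404). Price 2.2262; hedge Δ=-0.1593, bond B=17.2807.
  t=0,j=0: stock 69.0000 → up 94.5300 (V=2.2262), down 47.6100 (V=13.8949). Price 3.5943; hedge Δ=-0.2487, bond B=20.7543.
Root portfolio cost Δ·69+B reproduces V0=3.5943.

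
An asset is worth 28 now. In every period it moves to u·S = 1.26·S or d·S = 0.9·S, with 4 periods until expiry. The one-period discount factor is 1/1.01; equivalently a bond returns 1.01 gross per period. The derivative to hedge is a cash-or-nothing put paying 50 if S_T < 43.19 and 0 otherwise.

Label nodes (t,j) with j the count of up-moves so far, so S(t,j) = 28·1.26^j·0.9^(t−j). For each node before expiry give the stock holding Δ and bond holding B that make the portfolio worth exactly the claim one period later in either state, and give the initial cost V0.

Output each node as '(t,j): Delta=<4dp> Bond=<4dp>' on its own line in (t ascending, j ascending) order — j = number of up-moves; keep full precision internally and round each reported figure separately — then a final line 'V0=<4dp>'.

Risk-neutral probability p* = (R−d)/(u−d) = (1.01−0.9)/(1.26−0.9) = 0.3056.
At expiry t=4: V(4,0)=50.0000, V(4,1)=50.0000, V(4,2)=50.0000, V(4,3)=0.0000, V(4,4)=0.0000
(3,0): S=20.4120. Δ = (V_up−V_dn)/(S_up−S_dn) = (50.0000−50.0000)/(25.7191−18.3708) = 0.0000. V = [p*·50.0000 + (1−p*)·50.0000]/1.01 = 49.5050. B = V − Δ·S = 49.5050.
(3,1): S=28.5768. Δ = (V_up−V_dn)/(S_up−S_dn) = (50.0000−50.0000)/(36.0068−25.7191) = 0.0000. V = [p*·50.0000 + (1−p*)·50.0000]/1.01 = 49.5050. B = V − Δ·S = 49.5050.
(3,2): S=40.0075. Δ = (V_up−V_dn)/(S_up−S_dn) = (0.0000−50.0000)/(50.4095−36.0068) = -3.4716. V = [p*·0.0000 + (1−p*)·50.0000]/1.01 = 34.3784. B = V − Δ·S = 173.2673.
(3,3): S=56.0105. Δ = (V_up−V_dn)/(S_up−S_dn) = (0.0000−0.0000)/(70.5733−50.4095) = 0.0000. V = [p*·0.0000 + (1−p*)·0.0000]/1.01 = 0.0000. B = V − Δ·S = 0.0000.
(2,0): S=22.6800. Δ = (V_up−V_dn)/(S_up−S_dn) = (49.5050−49.5050)/(28.5768−20.4120) = 0.0000. V = [p*·49.5050 + (1−p*)·49.5050]/1.01 = 49.0148. B = V − Δ·S = 49.0148.
(2,1): S=31.7520. Δ = (V_up−V_dn)/(S_up−S_dn) = (34.3784−49.5050)/(40.0075−28.5768) = -1.3233. V = [p*·34.3784 + (1−p*)·49.5050]/1.01 = 44.4386. B = V − Δ·S = 86.4567.
(2,2): S=44.4528. Δ = (V_up−V_dn)/(S_up−S_dn) = (0.0000−34.3784)/(56.0105−40.0075) = -2.1482. V = [p*·0.0000 + (1−p*)·34.3784]/1.01 = 23.6375. B = V − Δ·S = 119.1332.
(1,0): S=25.2000. Δ = (V_up−V_dn)/(S_up−S_dn) = (44.4386−49.0148)/(31.7520−22.6800) = -0.5044. V = [p*·44.4386 + (1−p*)·49.0148]/1.01 = 47.1451. B = V − Δ·S = 59.8568.
(1,1): S=35.2800. Δ = (V_up−V_dn)/(S_up−S_dn) = (23.6375−44.4386)/(44.4528−31.7520) = -1.6378. V = [p*·23.6375 + (1−p*)·44.4386]/1.01 = 37.7056. B = V − Δ·S = 95.4863.
(0,0): S=28.0000. Δ = (V_up−V_dn)/(S_up−S_dn) = (37.7056−47.1451)/(35.2800−25.2000) = -0.9364. V = [p*·37.7056 + (1−p*)·47.1451]/1.01 = 43.8226. B = V − Δ·S = 70.0432.
Each (Δ,B) replicates both successor values, so the strategy is self-financing and V0 is arbitrage-free.

(0,0): Delta=-0.9364 Bond=70.0432
(1,0): Delta=-0.5044 Bond=59.8568
(1,1): Delta=-1.6378 Bond=95.4863
(2,0): Delta=0.0000 Bond=49.0148
(2,1): Delta=-1.3233 Bond=86.4567
(2,2): Delta=-2.1482 Bond=119.1332
(3,0): Delta=0.0000 Bond=49.5050
(3,1): Delta=0.0000 Bond=49.5050
(3,2): Delta=-3.4716 Bond=173.2673
(3,3): Delta=0.0000 Bond=0.0000
V0=43.8226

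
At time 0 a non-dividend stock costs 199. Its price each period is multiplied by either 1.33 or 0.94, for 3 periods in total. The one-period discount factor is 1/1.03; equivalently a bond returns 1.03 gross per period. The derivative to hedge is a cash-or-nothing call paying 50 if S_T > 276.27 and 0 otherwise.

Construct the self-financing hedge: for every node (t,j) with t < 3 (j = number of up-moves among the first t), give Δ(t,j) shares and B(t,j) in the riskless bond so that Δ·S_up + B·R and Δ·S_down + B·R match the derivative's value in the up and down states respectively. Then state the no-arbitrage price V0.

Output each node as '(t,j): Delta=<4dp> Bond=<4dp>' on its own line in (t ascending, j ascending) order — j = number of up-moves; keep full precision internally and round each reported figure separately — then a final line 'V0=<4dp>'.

(0,0): Delta=0.2156 Bond=-36.7181
(1,0): Delta=0.1536 Bond=-26.2142
(1,1): Delta=0.3618 Bond=-76.5046
(2,0): Delta=0.0000 Bond=0.0000
(2,1): Delta=0.5153 Bond=-117.0027
(2,2): Delta=0.0000 Bond=48.5437
V0=6.1856

Risk-neutral probability p* = (R−d)/(u−d) = (1.03−0.94)/(1.33−0.94) = 0.2308.
At expiry t=3: V(3,0)=0.0000, V(3,1)=0.0000, V(3,2)=50.0000, V(3,3)=50.0000
Node (2,0) S=175.8364: V=(p*·0.0000+(1−p*)·0.0000)/1.03=0.0000; Δ=(0.0000−0.0000)/(233.8624−165.2862)=0.0000; B=V−Δ·S=0.0000
Node (2,1) S=248.7898: V=(p*·50.0000+(1−p*)·0.0000)/1.03=11.2024; Δ=(50.0000−0.0000)/(330.8904−233.8624)=0.5153; B=V−Δ·S=-117.0027
Node (2,2) S=352.0111: V=(p*·50.0000+(1−p*)·50.0000)/1.03=48.5437; Δ=(50.0000−50.0000)/(468.1748−330.8904)=0.0000; B=V−Δ·S=48.5437
Node (1,0) S=187.0600: V=(p*·11.2024+(1−p*)·0.0000)/1.03=2.5099; Δ=(11.2024−0.0000)/(248.7898−175.8364)=0.1536; B=V−Δ·S=-26.2142
Node (1,1) S=264.6700: V=(p*·48.5437+(1−p*)·11.2024)/1.03=19.2423; Δ=(48.5437−11.2024)/(352.0111−248.7898)=0.3618; B=V−Δ·S=-76.5046
Node (0,0) S=199.0000: V=(p*·19.2423+(1−p*)·2.5099)/1.03=6.1856; Δ=(19.2423−2.5099)/(264.6700−187.0600)=0.2156; B=V−Δ·S=-36.7181
Root portfolio cost Δ·199+B reproduces V0=6.1856.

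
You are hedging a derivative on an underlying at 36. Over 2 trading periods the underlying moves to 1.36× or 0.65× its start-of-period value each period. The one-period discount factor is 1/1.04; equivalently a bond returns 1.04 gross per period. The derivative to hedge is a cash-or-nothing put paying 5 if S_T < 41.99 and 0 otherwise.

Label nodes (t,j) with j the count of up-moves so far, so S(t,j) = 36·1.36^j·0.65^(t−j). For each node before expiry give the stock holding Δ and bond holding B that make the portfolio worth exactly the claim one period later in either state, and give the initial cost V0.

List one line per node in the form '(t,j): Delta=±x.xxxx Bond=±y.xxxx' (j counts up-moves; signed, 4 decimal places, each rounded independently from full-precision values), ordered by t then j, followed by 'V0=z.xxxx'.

(0,0): Delta=-0.1033 Bond=6.9475
(1,0): Delta=0.0000 Bond=4.8077
(1,1): Delta=-0.1438 Bond=9.2091
V0=3.2280

Since d<R<u, set p* = (R−d)/(u−d) = 0.5493; price each node as the discounted p*-expectation of its children.
Terminal payoffs: V(2,0)=5.0000, V(2,1)=5.0000, V(2,2)=0.0000
Node (1,0) S=23.4000: V=(p*·5.0000+(1−p*)·5.0000)/1.04=4.8077; Δ=(5.0000−5.0000)/(31.8240−15.2100)=0.0000; B=V−Δ·S=4.8077
Node (1,1) S=48.9600: V=(p*·0.0000+(1−p*)·5.0000)/1.04=2.1668; Δ=(0.0000−5.0000)/(66.5856−31.8240)=-0.1438; B=V−Δ·S=9.2091
Node (0,0) S=36.0000: V=(p*·2.1668+(1−p*)·4.8077)/1.04=3.2280; Δ=(2.1668−4.8077)/(48.9600−23.4000)=-0.1033; B=V−Δ·S=6.9475
Each (Δ,B) replicates both successor values, so the strategy is self-financing and V0 is arbitrage-free.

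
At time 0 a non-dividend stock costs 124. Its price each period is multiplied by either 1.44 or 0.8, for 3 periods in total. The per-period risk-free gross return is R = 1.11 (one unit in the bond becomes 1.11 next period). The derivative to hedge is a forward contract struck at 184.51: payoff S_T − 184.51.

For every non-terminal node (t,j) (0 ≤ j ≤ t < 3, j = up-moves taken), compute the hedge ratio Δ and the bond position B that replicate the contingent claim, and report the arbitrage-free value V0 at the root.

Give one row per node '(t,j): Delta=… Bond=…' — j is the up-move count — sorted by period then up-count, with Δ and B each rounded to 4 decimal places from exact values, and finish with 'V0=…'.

(0,0): Delta=1.0000 Bond=-134.9121
(1,0): Delta=1.0000 Bond=-149.7525
(1,1): Delta=1.0000 Bond=-149.7525
(2,0): Delta=1.0000 Bond=-166.2252
(2,1): Delta=1.0000 Bond=-166.2252
(2,2): Delta=1.0000 Bond=-166.2252
V0=-10.9121

Risk-neutral probability p* = (R−d)/(u−d) = (1.11−0.8)/(1.44−0.8) = 0.4844.
Terminal payoffs: V(3,0)=-121.0220, V(3,1)=-70.2316, V(3,2)=21.1911, V(3,3)=185.7520
(2,0): S=79.3600. Δ = (V_up−V_dn)/(S_up−S_dn) = (-70.2316−-121.0220)/(114.2784−63.4880) = 1.0000. V = [p*·-70.2316 + (1−p*)·-121.0220]/1.11 = -86.8652. B = V − Δ·S = -166.2252.
(2,1): S=142.8480. Δ = (V_up−V_dn)/(S_up−S_dn) = (21.1911−-70.2316)/(205.7011−114.2784) = 1.0000. V = [p*·21.1911 + (1−p*)·-70.2316]/1.11 = -23.3772. B = V − Δ·S = -166.2252.
(2,2): S=257.1264. Δ = (V_up−V_dn)/(S_up−S_dn) = (185.7520−21.1911)/(370.2620−205.7011) = 1.0000. V = [p*·185.7520 + (1−p*)·21.1911]/1.11 = 90.9012. B = V − Δ·S = -166.2252.
(1,0): S=99.2000. Δ = (V_up−V_dn)/(S_up−S_dn) = (-23.3772−-86.8652)/(142.8480−79.3600) = 1.0000. V = [p*·-23.3772 + (1−p*)·-86.8652]/1.11 = -50.5525. B = V − Δ·S = -149.7525.
(1,1): S=178.5600. Δ = (V_up−V_dn)/(S_up−S_dn) = (90.9012−-23.3772)/(257.1264−142.8480) = 1.0000. V = [p*·90.9012 + (1−p*)·-23.3772]/1.11 = 28.8075. B = V − Δ·S = -149.7525.
(0,0): S=124.0000. Δ = (V_up−V_dn)/(S_up−S_dn) = (28.8075−-50.5525)/(178.5600−99.2000) = 1.0000. V = [p*·28.8075 + (1−p*)·-50.5525]/1.11 = -10.9121. B = V − Δ·S = -134.9121.
Root portfolio cost Δ·124+B reproduces V0=-10.9121.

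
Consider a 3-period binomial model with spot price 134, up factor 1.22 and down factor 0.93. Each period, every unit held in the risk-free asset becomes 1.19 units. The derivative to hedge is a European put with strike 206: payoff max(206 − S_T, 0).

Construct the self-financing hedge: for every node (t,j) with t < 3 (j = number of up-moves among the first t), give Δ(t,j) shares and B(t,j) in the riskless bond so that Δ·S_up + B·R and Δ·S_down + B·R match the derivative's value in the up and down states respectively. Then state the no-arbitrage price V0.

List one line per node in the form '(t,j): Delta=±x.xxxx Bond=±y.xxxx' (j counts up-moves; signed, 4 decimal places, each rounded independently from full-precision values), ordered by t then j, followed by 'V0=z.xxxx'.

Under the risk-neutral measure, an up-move has probability p* = (R−d)/(u−d) = 0.8966 and values discount at R = 1.19.
At expiry t=3: V(3,0)=98.2162, V(3,1)=64.6061, V(3,2)=20.5156, V(3,3)=0.0000
(2,0): S=115.8966. Δ = (V_up−V_dn)/(S_up−S_dn) = (64.6061−98.2162)/(141.3939−107.7838) = -1.0000. V = [p*·64.6061 + (1−p*)·98.2162]/1.19 = 57.2126. B = V − Δ·S = 173.1092.
(2,1): S=152.0364. Δ = (V_up−V_dn)/(S_up−S_dn) = (20.5156−64.6061)/(185.4844−141.3939) = -1.0000. V = [p*·20.5156 + (1−p*)·64.6061]/1.19 = 21.0728. B = V − Δ·S = 173.1092.
(2,2): S=199.4456. Δ = (V_up−V_dn)/(S_up−S_dn) = (0.0000−20.5156)/(243.3236−185.4844) = -0.3547. V = [p*·0.0000 + (1−p*)·20.5156]/1.19 = 1.7834. B = V − Δ·S = 72.5269.
(1,0): S=124.6200. Δ = (V_up−V_dn)/(S_up−S_dn) = (21.0728−57.2126)/(152.0364−115.8966) = -1.0000. V = [p*·21.0728 + (1−p*)·57.2126]/1.19 = 20.8500. B = V − Δ·S = 145.4700.
(1,1): S=163.4800. Δ = (V_up−V_dn)/(S_up−S_dn) = (1.7834−21.0728)/(199.4456−152.0364) = -0.4069. V = [p*·1.7834 + (1−p*)·21.0728]/1.19 = 3.1755. B = V − Δ·S = 69.6907.
(0,0): S=134.0000. Δ = (V_up−V_dn)/(S_up−S_dn) = (3.1755−20.8500)/(163.4800−124.6200) = -0.4548. V = [p*·3.1755 + (1−p*)·20.8500]/1.19 = 4.2050. B = V − Δ·S = 65.1512.
Each (Δ,B) replicates both successor values, so the strategy is self-financing and V0 is arbitrage-free.

(0,0): Delta=-0.4548 Bond=65.1512
(1,0): Delta=-1.0000 Bond=145.4700
(1,1): Delta=-0.4069 Bond=69.6907
(2,0): Delta=-1.0000 Bond=173.1092
(2,1): Delta=-1.0000 Bond=173.1092
(2,2): Delta=-0.3547 Bond=72.5269
V0=4.2050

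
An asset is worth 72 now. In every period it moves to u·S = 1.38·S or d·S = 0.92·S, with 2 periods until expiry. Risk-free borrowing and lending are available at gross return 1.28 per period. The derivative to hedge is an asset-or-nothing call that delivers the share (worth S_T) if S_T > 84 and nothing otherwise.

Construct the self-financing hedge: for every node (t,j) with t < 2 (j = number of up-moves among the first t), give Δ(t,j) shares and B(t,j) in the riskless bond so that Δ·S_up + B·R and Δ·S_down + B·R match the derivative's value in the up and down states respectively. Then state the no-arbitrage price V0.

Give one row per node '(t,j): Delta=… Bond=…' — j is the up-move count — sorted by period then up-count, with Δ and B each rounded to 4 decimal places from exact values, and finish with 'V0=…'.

The replicating-portfolio and risk-neutral prices coincide; use p* = (1.28−0.92)/(1.38−0.92) = 0.7826 for the latter.
Payoff layer (t=2): V(2,0)=0.0000, V(2,1)=91.4112, V(2,2)=137.1168
(1,0): S=66.2400. Δ = (V_up−V_dn)/(S_up−S_dn) = (91.4112−0.0000)/(91.4112−60.9408) = 3.0000. V = [p*·91.4112 + (1−p*)·0.0000]/1.28 = 55.8900. B = V − Δ·S = -142.8300.
(1,1): S=99.3600. Δ = (V_up−V_dn)/(S_up−S_dn) = (137.1168−91.4112)/(137.1168−91.4112) = 1.0000. V = [p*·137.1168 + (1−p*)·91.4112]/1.28 = 99.3600. B = V − Δ·S = 0.0000.
(0,0): S=72.0000. Δ = (V_up−V_dn)/(S_up−S_dn) = (99.3600−55.8900)/(99.3600−66.2400) = 1.3125. V = [p*·99.3600 + (1−p*)·55.8900]/1.28 = 70.2422. B = V − Δ·S = -24.2578.
Self-financing check: at every node Δ·S+B equals the discounted successor values.

(0,0): Delta=1.3125 Bond=-24.2578
(1,0): Delta=3.0000 Bond=-142.8300
(1,1): Delta=1.0000 Bond=0.0000
V0=70.2422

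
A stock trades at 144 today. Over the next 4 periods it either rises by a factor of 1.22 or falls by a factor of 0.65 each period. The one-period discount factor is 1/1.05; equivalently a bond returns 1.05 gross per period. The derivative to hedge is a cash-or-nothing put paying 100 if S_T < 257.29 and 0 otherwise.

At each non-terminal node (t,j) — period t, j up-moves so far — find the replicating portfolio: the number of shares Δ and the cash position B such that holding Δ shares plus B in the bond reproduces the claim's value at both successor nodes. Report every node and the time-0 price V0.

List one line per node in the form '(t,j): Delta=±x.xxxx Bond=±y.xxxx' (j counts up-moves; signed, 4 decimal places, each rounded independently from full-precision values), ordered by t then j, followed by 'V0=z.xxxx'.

No-arbitrage ⇒ martingale measure with p* = (R−d)/(u−d) = 0.7018.
Payoff layer (t=4): V(4,0)=100.0000, V(4,1)=100.0000, V(4,2)=100.0000, V(4,3)=100.0000, V(4,4)=0.0000
(3,0): S=39.5460. Δ = (V_up−V_dn)/(S_up−S_dn) = (100.0000−100.0000)/(48.2461−25.7049) = 0.0000. V = [p*·100.0000 + (1−p*)·100.0000]/1.05 = 95.2381. B = V − Δ·S = 95.2381.
(3,1): S=74.2248. Δ = (V_up−V_dn)/(S_up−S_dn) = (100.0000−100.0000)/(90.5543−48.2461) = 0.0000. V = [p*·100.0000 + (1−p*)·100.0000]/1.05 = 95.2381. B = V − Δ·S = 95.2381.
(3,2): S=139.3142. Δ = (V_up−V_dn)/(S_up−S_dn) = (100.0000−100.0000)/(169.9634−90.5543) = 0.0000. V = [p*·100.0000 + (1−p*)·100.0000]/1.05 = 95.2381. B = V − Δ·S = 95.2381.
(3,3): S=261.4821. Δ = (V_up−V_dn)/(S_up−S_dn) = (0.0000−100.0000)/(319.0082−169.9634) = -0.6709. V = [p*·0.0000 + (1−p*)·100.0000]/1.05 = 28.4043. B = V − Δ·S = 203.8429.
(2,0): S=60.8400. Δ = (V_up−V_dn)/(S_up−S_dn) = (95.2381−95.2381)/(74.2248−39.5460) = 0.0000. V = [p*·95.2381 + (1−p*)·95.2381]/1.05 = 90.7029. B = V − Δ·S = 90.7029.
(2,1): S=114.1920. Δ = (V_up−V_dn)/(S_up−S_dn) = (95.2381−95.2381)/(139.3142−74.2248) = 0.0000. V = [p*·95.2381 + (1−p*)·95.2381]/1.05 = 90.7029. B = V − Δ·S = 90.7029.
(2,2): S=214.3296. Δ = (V_up−V_dn)/(S_up−S_dn) = (28.4043−95.2381)/(261.4821−139.3142) = -0.5471. V = [p*·28.4043 + (1−p*)·95.2381]/1.05 = 46.0354. B = V − Δ·S = 163.2876.
(1,0): S=93.6000. Δ = (V_up−V_dn)/(S_up−S_dn) = (90.7029−90.7029)/(114.1920−60.8400) = 0.0000. V = [p*·90.7029 + (1−p*)·90.7029]/1.05 = 86.3838. B = V − Δ·S = 86.3838.
(1,1): S=175.6800. Δ = (V_up−V_dn)/(S_up−S_dn) = (46.0354−90.7029)/(214.3296−114.1920) = -0.4461. V = [p*·46.0354 + (1−p*)·90.7029]/1.05 = 56.5308. B = V − Δ·S = 134.8948.
(0,0): S=144.0000. Δ = (V_up−V_dn)/(S_up−S_dn) = (56.5308−86.3838)/(175.6800−93.6000) = -0.3637. V = [p*·56.5308 + (1−p*)·86.3838]/1.05 = 62.3184. B = V − Δ·S = 114.6920.
Check: Δ(0,0)·S0 + B(0,0) = 62.3184 = V0.

(0,0): Delta=-0.3637 Bond=114.6920
(1,0): Delta=0.0000 Bond=86.3838
(1,1): Delta=-0.4461 Bond=134.8948
(2,0): Delta=0.0000 Bond=90.7029
(2,1): Delta=0.0000 Bond=90.7029
(2,2): Delta=-0.5471 Bond=163.2876
(3,0): Delta=0.0000 Bond=95.2381
(3,1): Delta=0.0000 Bond=95.2381
(3,2): Delta=0.0000 Bond=95.2381
(3,3): Delta=-0.6709 Bond=203.8429
V0=62.3184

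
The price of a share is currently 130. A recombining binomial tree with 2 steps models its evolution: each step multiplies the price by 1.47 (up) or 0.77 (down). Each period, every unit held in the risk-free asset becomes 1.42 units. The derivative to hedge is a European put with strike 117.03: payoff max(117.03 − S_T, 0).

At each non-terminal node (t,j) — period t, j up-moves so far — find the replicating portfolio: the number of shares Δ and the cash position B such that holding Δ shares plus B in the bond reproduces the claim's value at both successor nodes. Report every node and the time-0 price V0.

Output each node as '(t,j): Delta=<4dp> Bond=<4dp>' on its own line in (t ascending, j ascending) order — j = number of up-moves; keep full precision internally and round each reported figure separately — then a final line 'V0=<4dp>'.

(0,0): Delta=-0.0221 Bond=2.9721
(1,0): Delta=-0.5702 Bond=59.0854
(1,1): Delta=0.0000 Bond=0.0000
V0=0.1011

No-arbitrage ⇒ martingale measure with p* = (R−d)/(u−d) = 0.9286.
Terminal payoffs: V(2,0)=39.9530, V(2,1)=0.0000, V(2,2)=0.0000
Node (1,0) S=100.1000: V=(p*·0.0000+(1−p*)·39.9530)/1.42=2.0097; Δ=(0.0000−39.9530)/(147.1470−77.0770)=-0.5702; B=V−Δ·S=59.0854
Node (1,1) S=191.1000: V=(p*·0.0000+(1−p*)·0.0000)/1.42=0.0000; Δ=(0.0000−0.0000)/(280.9170−147.1470)=0.0000; B=V−Δ·S=0.0000
Node (0,0) S=130.0000: V=(p*·0.0000+(1−p*)·2.0097)/1.42=0.1011; Δ=(0.0000−2.0097)/(191.1000−100.1000)=-0.0221; B=V−Δ·S=2.9721
Self-financing check: at every node Δ·S+B equals the discounted successor values.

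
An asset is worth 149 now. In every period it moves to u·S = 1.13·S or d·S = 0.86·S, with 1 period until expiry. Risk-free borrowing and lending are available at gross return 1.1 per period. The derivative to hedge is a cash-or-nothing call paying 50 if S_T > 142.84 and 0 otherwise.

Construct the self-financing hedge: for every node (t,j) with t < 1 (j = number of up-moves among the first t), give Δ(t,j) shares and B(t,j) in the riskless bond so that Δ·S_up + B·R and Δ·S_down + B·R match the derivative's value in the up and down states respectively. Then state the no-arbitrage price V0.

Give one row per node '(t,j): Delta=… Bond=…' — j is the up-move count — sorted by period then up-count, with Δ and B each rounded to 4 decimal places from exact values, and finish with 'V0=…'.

Under the risk-neutral measure, an up-move has probability p* = (R−d)/(u−d) = 0.8889 and values discount at R = 1.1.
Payoff layer (t=1): V(1,0)=0.0000, V(1,1)=50.0000
Node (0,0) S=149.0000: V=(p*·50.0000+(1−p*)·0.0000)/1.1=40.4040; Δ=(50.0000−0.0000)/(168.3700−128.1400)=1.2429; B=V−Δ·S=-144.7811
Self-financing check: at every node Δ·S+B equals the discounted successor values.

(0,0): Delta=1.2429 Bond=-144.7811
V0=40.4040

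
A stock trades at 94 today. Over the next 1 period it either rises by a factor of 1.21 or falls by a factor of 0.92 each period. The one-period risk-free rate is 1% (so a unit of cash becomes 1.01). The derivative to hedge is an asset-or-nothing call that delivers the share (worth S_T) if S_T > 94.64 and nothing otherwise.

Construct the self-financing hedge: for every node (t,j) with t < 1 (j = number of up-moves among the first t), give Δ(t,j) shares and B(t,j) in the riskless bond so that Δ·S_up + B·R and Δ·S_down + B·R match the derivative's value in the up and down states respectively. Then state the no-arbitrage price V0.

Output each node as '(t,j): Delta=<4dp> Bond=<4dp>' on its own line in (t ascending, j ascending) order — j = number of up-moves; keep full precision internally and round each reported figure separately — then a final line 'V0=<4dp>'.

(0,0): Delta=4.1724 Bond=-357.2578
V0=34.9491

Since d<R<u, set p* = (R−d)/(u−d) = 0.3103; price each node as the discounted p*-expectation of its children.
At expiry t=1: V(1,0)=0.0000, V(1,1)=113.7400
(0,0): S=94.0000. Δ = (V_up−V_dn)/(S_up−S_dn) = (113.7400−0.0000)/(113.7400−86.4800) = 4.1724. V = [p*·113.7400 + (1−p*)·0.0000]/1.01 = 34.9491. B = V − Δ·S = -357.2578.
Each (Δ,B) replicates both successor values, so the strategy is self-financing and V0 is arbitrage-free.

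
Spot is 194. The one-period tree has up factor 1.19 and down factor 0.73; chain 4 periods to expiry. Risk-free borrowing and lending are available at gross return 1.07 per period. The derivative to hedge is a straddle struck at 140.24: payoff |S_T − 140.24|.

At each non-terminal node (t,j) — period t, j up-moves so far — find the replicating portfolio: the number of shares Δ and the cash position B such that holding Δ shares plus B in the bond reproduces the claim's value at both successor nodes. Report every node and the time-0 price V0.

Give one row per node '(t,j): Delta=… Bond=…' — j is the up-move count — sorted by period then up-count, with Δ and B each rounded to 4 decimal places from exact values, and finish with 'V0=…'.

(0,0): Delta=0.8495 Bond=-73.1514
(1,0): Delta=0.4151 Bond=-16.7585
(1,1): Delta=0.9435 Bond=-99.9827
(2,0): Delta=-0.8210 Bond=109.8688
(2,1): Delta=0.6828 Bond=-63.0376
(2,2): Delta=1.0000 Bond=-122.4910
(3,0): Delta=-1.0000 Bond=131.0654
(3,1): Delta=-0.7823 Bond=112.7929
(3,2): Delta=1.0000 Bond=-131.0654
(3,3): Delta=1.0000 Bond=-131.0654
V0=91.6520

Under the risk-neutral measure, an up-move has probability p* = (R−d)/(u−d) = 0.7391 and values discount at R = 1.07.
Payoff layer (t=4): V(4,0)=85.1474, V(4,1)=50.4315, V(4,2)=6.1601, V(4,3)=98.4122, V(4,4)=248.7958
  t=3,j=0: stock 75.4693 → up 89.8085 (V=50.4315), down 55.0926 (V=85.1474). Price 55.5961; hedge Δ=-1.0000, bond B=131.0654.
  t=3,j=1: stock 123.0253 → up 146.4001 (V=6.1601), down 89.8085 (V=50.4315). Price 16.5506; hedge Δ=-0.7823, bond B=112.7929.
  t=3,j=2: stock 200.5481 → up 238.6522 (V=98.4122), down 146.4001 (V=6.1601). Price 69.4827; hedge Δ=1.0000, bond B=-131.0654.
  t=3,j=3: stock 326.9208 → up 389.0358 (V=248.7958), down 238.6522 (V=98.4122). Price 195.8554; hedge Δ=1.0000, bond B=-131.0654.
  t=2,j=0: stock 103.3826 → up 123.0253 (V=16.5506), down 75.4693 (V=55.5961). Price 24.9873; hedge Δ=-0.8210, bond B=109.8688.
  t=2,j=1: stock 168.5278 → up 200.5481 (V=69.4827), down 123.0253 (V=16.5506). Price 52.0321; hedge Δ=0.6828, bond B=-63.0376.
  t=2,j=2: stock 274.7234 → up 326.9208 (V=195.8554), down 200.5481 (V=69.4827). Price 152.2324; hedge Δ=1.0000, bond B=-122.4910.
  t=1,j=0: stock 141.6200 → up 168.5278 (V=52.0321), down 103.3826 (V=24.9873). Price 42.0345; hedge Δ=0.4151, bond B=-16.7585.
  t=1,j=1: stock 230.8600 → up 274.7234 (V=152.2324), down 168.5278 (V=52.0321). Price 117.8441; hedge Δ=0.9435, bond B=-99.9827.
  t=0,j=0: stock 194.0000 → up 230.8600 (V=117.8441), down 141.6200 (V=42.0345). Price 91.6520; hedge Δ=0.8495, bond B=-73.1514.
Self-financing check: at every node Δ·S+B equals the discounted successor values.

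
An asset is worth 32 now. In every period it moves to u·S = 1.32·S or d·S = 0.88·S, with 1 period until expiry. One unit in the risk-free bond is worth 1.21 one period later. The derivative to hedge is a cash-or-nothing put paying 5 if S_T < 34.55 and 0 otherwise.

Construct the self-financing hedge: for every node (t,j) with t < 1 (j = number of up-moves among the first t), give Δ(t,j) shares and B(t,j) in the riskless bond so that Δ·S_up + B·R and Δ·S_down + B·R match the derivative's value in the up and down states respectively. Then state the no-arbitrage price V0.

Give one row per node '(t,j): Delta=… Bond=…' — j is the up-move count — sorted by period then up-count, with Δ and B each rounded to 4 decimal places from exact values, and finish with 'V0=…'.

(0,0): Delta=-0.3551 Bond=12.3967
V0=1.0331

Since d<R<u, set p* = (R−d)/(u−d) = 0.7500; price each node as the discounted p*-expectation of its children.
Payoff layer (t=1): V(1,0)=5.0000, V(1,1)=0.0000
  t=0,j=0: stock 32.0000 → up 42.2400 (V=0.0000), down 28.1600 (V=5.0000). Price 1.0331; hedge Δ=-0.3551, bond B=12.3967.
Root portfolio cost Δ·32+B reproduces V0=1.0331.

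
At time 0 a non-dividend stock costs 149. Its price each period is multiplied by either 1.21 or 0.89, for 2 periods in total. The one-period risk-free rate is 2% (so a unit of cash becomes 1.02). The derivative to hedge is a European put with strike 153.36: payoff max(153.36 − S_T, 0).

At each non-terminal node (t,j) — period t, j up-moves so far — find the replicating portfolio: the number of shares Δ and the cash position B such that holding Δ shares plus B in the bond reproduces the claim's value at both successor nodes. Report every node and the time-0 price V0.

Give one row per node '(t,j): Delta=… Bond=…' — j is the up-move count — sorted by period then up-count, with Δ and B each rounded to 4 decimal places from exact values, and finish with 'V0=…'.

(0,0): Delta=-0.4314 Bond=76.2552
(1,0): Delta=-0.8327 Bond=130.9984
(1,1): Delta=0.0000 Bond=0.0000
V0=11.9740

The replicating-portfolio and risk-neutral prices coincide; use p* = (1.02−0.89)/(1.21−0.89) = 0.4063 for the latter.
Payoff layer (t=2): V(2,0)=35.3371, V(2,1)=0.0000, V(2,2)=0.0000
(1,0): S=132.6100. Δ = (V_up−V_dn)/(S_up−S_dn) = (0.0000−35.3371)/(160.4581−118.0229) = -0.8327. V = [p*·0.0000 + (1−p*)·35.3371]/1.02 = 20.5700. B = V − Δ·S = 130.9984.
(1,1): S=180.2900. Δ = (V_up−V_dn)/(S_up−S_dn) = (0.0000−0.0000)/(218.1509−160.4581) = 0.0000. V = [p*·0.0000 + (1−p*)·0.0000]/1.02 = 0.0000. B = V − Δ·S = 0.0000.
(0,0): S=149.0000. Δ = (V_up−V_dn)/(S_up−S_dn) = (0.0000−20.5700)/(180.2900−132.6100) = -0.4314. V = [p*·0.0000 + (1−p*)·20.5700]/1.02 = 11.9740. B = V − Δ·S = 76.2552.
Root portfolio cost Δ·149+B reproduces V0=11.9740.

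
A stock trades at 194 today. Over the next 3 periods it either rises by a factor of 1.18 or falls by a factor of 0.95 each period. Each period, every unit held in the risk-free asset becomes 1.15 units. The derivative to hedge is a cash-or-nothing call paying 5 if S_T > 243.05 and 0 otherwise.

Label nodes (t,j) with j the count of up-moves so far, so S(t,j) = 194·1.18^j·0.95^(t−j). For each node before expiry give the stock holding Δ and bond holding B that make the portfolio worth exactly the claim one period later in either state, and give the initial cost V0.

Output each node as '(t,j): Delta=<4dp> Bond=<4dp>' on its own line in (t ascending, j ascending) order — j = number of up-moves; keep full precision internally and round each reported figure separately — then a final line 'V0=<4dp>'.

Under the risk-neutral measure, an up-move has probability p* = (R−d)/(u−d) = 0.8696 and values discount at R = 1.15.
Terminal values V(3,·): V(3,0)=0.0000, V(3,1)=0.0000, V(3,2)=5.0000, V(3,3)=5.0000
  t=2,j=0: stock 175.0850 → up 206.6003 (V=0.0000), down 166.3307 (V=0.0000). Price 0.0000; hedge Δ=0.0000, bond B=0.0000.
  t=2,j=1: stock 217.4740 → up 256.6193 (V=5.0000), down 206.6003 (V=0.0000). Price 3.7807; hedge Δ=0.1000, bond B=-17.9584.
  t=2,j=2: stock 270.1256 → up 318.7482 (V=5.0000), down 256.6193 (V=5.0000). Price 4.3478; hedge Δ=0.0000, bond B=4.3478.
  t=1,j=0: stock 184.3000 → up 217.4740 (V=3.7807), down 175.0850 (V=0.0000). Price 2.8588; hedge Δ=0.0892, bond B=-13.5791.
  t=1,j=1: stock 228.9200 → up 270.1256 (V=4.3478), down 217.4740 (V=3.7807). Price 3.7164; hedge Δ=0.0108, bond B=1.2507.
  t=0,j=0: stock 194.0000 → up 228.9200 (V=3.7164), down 184.3000 (V=2.8588). Price 3.1344; hedge Δ=0.0192, bond B=-0.5945.
Root portfolio cost Δ·194+B reproduces V0=3.1344.

(0,0): Delta=0.0192 Bond=-0.5945
(1,0): Delta=0.0892 Bond=-13.5791
(1,1): Delta=0.0108 Bond=1.2507
(2,0): Delta=0.0000 Bond=0.0000
(2,1): Delta=0.1000 Bond=-17.9584
(2,2): Delta=0.0000 Bond=4.3478
V0=3.1344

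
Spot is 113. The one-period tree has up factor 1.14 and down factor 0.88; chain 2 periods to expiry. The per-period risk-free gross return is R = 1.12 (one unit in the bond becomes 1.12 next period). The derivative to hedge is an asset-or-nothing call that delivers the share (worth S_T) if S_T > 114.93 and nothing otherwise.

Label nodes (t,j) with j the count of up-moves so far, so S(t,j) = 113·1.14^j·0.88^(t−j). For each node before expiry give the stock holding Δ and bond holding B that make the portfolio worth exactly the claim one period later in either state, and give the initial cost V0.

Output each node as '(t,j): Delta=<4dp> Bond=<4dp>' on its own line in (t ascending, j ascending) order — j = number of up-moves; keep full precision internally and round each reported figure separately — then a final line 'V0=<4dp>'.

(0,0): Delta=4.1196 Bond=-365.7626
(1,0): Delta=0.0000 Bond=0.0000
(1,1): Delta=4.3846 Bond=-443.7920
V0=99.7534

Risk-neutral probability p* = (R−d)/(u−d) = (1.12−0.88)/(1.14−0.88) = 0.9231.
At expiry t=2: V(2,0)=0.0000, V(2,1)=0.0000, V(2,2)=146.8548
  t=1,j=0: stock 99.4400 → up 113.3616 (V=0.0000), down 87.5072 (V=0.0000). Price 0.0000; hedge Δ=0.0000, bond B=0.0000.
  t=1,j=1: stock 128.8200 → up 146.8548 (V=146.8548), down 113.3616 (V=0.0000). Price 121.0342; hedge Δ=4.3846, bond B=-443.7920.
  t=0,j=0: stock 113.0000 → up 128.8200 (V=121.0342), down 99.4400 (V=0.0000). Price 99.7534; hedge Δ=4.1196, bond B=-365.7626.
Self-financing check: at every node Δ·S+B equals the discounted successor values.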